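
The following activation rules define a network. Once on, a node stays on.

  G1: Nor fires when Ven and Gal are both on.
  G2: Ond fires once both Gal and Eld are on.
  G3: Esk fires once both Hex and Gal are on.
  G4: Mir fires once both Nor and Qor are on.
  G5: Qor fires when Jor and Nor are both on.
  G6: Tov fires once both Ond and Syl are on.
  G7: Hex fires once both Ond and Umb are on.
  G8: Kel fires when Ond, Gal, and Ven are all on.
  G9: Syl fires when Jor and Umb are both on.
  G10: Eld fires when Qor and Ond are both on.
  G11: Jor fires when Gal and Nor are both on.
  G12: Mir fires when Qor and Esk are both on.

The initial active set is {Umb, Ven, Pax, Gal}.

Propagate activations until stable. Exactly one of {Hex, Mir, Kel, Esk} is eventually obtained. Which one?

Ven and Gal are on, so Nor fires (G1).
Gal and Nor are on, so Jor fires (G11).
G5: Jor and Nor on → Qor on.
Nor and Qor are on, so Mir fires (G4).
Esk would need Hex and Gal (G3), but Hex never turns on. Hex would need Ond and Umb (G7), but Ond never turns on. Kel would need Ond, Gal, and Ven (G8), but Ond never turns on.

Mir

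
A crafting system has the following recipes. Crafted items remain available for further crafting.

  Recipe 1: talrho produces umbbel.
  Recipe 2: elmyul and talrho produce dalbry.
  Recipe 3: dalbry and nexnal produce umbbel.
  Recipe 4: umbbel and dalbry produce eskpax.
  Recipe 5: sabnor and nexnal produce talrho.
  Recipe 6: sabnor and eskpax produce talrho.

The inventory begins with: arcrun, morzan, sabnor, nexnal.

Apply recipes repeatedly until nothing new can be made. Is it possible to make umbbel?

Using Recipe 5, sabnor and nexnal make talrho.
Using Recipe 1, talrho makes umbbel.

Yes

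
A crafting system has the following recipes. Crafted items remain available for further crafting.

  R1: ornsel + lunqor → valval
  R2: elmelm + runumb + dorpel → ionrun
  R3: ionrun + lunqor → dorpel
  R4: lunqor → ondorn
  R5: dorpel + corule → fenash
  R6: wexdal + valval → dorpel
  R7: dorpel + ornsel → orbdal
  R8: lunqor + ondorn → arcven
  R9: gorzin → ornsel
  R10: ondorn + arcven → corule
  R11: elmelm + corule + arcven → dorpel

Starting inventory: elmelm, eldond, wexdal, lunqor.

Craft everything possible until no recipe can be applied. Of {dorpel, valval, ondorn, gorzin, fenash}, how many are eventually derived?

3

lunqor → ondorn (R4).
lunqor + ondorn → arcven (R8).
ondorn + arcven → corule (R10).
elmelm + corule + arcven → dorpel (R11).
Using R5, dorpel and corule make fenash.
dorpel: reached.
valval would need ornsel and lunqor (R1), but ornsel is never obtained.
ondorn: reached.
No rule produces gorzin, and it is not given.
fenash: reached.
Reached: dorpel, ondorn, and fenash — 3 of the 5.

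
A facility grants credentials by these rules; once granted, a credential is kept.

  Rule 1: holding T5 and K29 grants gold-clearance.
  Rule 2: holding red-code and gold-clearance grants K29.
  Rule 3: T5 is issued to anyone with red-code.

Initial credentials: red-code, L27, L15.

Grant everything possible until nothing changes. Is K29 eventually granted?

No

K29 would need red-code and gold-clearance (Rule 2), but gold-clearance is never granted.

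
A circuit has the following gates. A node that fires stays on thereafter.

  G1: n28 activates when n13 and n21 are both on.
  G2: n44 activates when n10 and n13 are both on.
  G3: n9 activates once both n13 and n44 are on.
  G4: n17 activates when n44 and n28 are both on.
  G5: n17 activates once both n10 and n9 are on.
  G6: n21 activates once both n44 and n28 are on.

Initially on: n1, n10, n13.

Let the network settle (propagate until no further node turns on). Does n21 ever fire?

n21 would need n44 and n28 (G6), but n28 never turns on.

No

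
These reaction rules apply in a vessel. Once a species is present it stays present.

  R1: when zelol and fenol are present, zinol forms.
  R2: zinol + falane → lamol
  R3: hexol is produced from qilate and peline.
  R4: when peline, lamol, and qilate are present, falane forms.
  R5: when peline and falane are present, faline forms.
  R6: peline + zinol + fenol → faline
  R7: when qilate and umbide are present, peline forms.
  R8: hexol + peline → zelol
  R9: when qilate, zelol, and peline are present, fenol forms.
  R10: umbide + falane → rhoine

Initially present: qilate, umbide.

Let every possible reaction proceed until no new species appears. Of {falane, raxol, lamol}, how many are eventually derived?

0

falane would need peline, lamol, and qilate (R4), but lamol never forms.
No rule produces raxol, and it is not given.
lamol would need zinol and falane (R2), but falane never forms.
None of the 3 are reached.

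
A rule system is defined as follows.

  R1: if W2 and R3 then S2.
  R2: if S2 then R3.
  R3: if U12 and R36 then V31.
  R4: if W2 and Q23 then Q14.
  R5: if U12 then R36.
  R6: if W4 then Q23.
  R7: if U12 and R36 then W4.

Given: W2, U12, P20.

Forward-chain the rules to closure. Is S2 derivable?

S2 would need W2 and R3 (R1), but R3 is never established.

No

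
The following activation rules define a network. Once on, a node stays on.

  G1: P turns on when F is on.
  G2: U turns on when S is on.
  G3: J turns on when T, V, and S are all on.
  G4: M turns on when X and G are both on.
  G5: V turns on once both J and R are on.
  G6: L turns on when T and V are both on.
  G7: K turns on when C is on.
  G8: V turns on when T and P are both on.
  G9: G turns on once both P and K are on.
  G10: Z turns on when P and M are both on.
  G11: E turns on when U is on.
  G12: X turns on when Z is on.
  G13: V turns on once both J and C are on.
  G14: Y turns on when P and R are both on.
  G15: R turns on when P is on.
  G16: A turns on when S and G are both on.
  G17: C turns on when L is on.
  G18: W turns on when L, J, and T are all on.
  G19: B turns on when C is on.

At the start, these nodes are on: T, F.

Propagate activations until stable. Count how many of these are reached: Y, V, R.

F is on, so P turns on (G1).
T and P are on, so V turns on (G8).
P is on, so R turns on (G15).
G14: P and R on → Y on.
Y: reached.
V: reached.
R: reached.
All 3 are reached.

3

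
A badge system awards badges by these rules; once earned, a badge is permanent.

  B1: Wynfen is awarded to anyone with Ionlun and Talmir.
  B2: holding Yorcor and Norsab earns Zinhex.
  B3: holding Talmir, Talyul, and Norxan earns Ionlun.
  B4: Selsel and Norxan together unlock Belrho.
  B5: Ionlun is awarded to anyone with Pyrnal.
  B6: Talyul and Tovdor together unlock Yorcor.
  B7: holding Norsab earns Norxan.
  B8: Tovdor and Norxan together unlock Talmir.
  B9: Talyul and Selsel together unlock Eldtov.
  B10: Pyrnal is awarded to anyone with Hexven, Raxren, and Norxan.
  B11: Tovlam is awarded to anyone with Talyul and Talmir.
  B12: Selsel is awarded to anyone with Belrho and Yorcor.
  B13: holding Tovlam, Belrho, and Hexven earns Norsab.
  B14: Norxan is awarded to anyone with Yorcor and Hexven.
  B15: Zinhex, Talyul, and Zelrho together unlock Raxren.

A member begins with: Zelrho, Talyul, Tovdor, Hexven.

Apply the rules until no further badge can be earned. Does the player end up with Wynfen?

With Talyul and Tovdor, Yorcor is earned (B6).
With Yorcor and Hexven, Norxan is earned (B14).
With Tovdor and Norxan, Talmir is earned (B8).
With Talmir, Talyul, and Norxan, Ionlun is earned (B3).
With Ionlun and Talmir, Wynfen is earned (B1).

Yes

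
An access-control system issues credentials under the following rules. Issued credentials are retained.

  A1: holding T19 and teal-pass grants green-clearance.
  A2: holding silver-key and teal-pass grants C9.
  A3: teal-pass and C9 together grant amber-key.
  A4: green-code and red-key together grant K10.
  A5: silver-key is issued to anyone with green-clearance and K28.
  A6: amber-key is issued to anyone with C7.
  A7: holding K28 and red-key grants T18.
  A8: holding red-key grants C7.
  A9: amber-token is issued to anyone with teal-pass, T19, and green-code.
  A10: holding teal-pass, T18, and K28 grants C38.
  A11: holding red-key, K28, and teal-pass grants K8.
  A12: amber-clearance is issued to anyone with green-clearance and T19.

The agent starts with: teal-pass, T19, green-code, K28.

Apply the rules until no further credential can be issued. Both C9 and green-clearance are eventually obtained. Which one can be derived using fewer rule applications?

green-clearance

green-clearance: Holding T19 and teal-pass grants green-clearance (A1). [1 rule application]
C9: Holding T19 and teal-pass grants green-clearance (A1). Holding green-clearance and K28 grants silver-key (A5). Holding silver-key and teal-pass grants C9 (A2). [3 rule applications]
green-clearance needs fewer.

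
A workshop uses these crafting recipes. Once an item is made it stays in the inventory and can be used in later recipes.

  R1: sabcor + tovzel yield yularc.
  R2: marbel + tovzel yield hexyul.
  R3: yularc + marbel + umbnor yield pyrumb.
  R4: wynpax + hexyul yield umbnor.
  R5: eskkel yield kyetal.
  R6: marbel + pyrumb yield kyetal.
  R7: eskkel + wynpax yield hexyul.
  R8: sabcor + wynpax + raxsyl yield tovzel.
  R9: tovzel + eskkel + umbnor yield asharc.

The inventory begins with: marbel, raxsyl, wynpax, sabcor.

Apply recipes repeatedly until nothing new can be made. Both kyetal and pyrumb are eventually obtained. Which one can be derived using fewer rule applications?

pyrumb: Using R8, sabcor, wynpax, and raxsyl make tovzel. Using R2, marbel and tovzel make hexyul. sabcor + tovzel → yularc (R1). wynpax + hexyul → umbnor (R4). Using R3, yularc, marbel, and umbnor make pyrumb. [5 rule applications]
kyetal: sabcor + wynpax + raxsyl → tovzel (R8). marbel + tovzel → hexyul (R2). Using R1, sabcor and tovzel make yularc. wynpax + hexyul → umbnor (R4). yularc + marbel + umbnor → pyrumb (R3). Using R6, marbel and pyrumb make kyetal. [6 rule applications]
pyrumb needs fewer.

pyrumb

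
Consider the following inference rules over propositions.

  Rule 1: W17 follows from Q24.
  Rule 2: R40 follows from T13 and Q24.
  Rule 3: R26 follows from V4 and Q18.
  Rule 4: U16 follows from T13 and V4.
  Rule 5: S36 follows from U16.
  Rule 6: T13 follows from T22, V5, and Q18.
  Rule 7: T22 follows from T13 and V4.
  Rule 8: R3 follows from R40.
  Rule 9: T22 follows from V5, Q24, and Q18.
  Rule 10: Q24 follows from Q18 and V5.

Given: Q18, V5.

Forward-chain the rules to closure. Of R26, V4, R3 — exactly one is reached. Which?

From Q18 and V5, Rule 10 gives Q24.
V5, Q24, and Q18 hold, so T22 follows (Rule 9).
T22, V5, and Q18 hold, so T13 follows (Rule 6).
T13 and Q24 hold, so R40 follows (Rule 2).
R40 holds, so R3 follows (Rule 8).
No rule produces V4, and it is not given. R26 would need V4 and Q18 (Rule 3), but V4 is never established.

R3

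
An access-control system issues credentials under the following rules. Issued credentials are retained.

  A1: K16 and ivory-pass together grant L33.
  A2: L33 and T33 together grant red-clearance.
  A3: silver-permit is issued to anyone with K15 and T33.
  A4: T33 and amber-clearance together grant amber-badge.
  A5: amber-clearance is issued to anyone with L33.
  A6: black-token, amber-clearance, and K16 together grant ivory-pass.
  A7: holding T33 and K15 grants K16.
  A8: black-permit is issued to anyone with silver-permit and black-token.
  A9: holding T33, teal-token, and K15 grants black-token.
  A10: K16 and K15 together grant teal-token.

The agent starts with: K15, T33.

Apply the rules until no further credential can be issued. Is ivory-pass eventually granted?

ivory-pass would need black-token, amber-clearance, and K16 (A6), but amber-clearance is never granted.

No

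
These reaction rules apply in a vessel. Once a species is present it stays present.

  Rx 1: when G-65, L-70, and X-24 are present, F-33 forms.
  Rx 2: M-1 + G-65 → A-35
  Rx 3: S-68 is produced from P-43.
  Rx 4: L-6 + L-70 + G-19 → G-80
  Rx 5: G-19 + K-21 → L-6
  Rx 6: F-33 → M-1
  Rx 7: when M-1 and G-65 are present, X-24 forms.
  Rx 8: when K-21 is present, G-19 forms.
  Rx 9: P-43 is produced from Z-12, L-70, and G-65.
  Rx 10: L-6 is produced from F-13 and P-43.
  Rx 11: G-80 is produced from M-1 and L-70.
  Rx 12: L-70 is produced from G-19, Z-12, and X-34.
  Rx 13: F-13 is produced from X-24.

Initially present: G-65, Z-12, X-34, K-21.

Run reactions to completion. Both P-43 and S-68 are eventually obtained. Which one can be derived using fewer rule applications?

P-43

P-43: K-21 present → G-19 forms (Rx 8). G-19, Z-12, and X-34 present → L-70 forms (Rx 12). Z-12, L-70, and G-65 present → P-43 forms (Rx 9). [3 rule applications]
S-68: K-21 present → G-19 forms (Rx 8). G-19, Z-12, and X-34 present → L-70 forms (Rx 12). Z-12, L-70, and G-65 present → P-43 forms (Rx 9). P-43 present → S-68 forms (Rx 3). [4 rule applications]
P-43 needs fewer.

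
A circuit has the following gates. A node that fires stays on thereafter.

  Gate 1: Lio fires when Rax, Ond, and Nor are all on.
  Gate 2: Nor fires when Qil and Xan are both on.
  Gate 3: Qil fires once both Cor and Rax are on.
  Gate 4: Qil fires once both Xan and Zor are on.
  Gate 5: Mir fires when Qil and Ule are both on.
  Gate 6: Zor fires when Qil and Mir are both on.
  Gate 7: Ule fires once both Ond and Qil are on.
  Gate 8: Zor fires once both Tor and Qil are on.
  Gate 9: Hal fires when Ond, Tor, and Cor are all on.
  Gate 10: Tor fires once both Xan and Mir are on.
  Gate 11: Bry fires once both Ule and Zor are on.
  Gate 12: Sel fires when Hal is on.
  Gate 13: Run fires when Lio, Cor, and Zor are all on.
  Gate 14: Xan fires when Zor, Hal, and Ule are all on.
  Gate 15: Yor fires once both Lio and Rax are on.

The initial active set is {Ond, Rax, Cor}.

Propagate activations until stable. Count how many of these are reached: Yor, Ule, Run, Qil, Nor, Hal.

2

Cor and Rax are on, so Qil fires (Gate 3).
Ond and Qil are on, so Ule fires (Gate 7).
Yor would need Lio and Rax (Gate 15), but Lio never turns on.
Ule: reached.
Run would need Lio, Cor, and Zor (Gate 13), but Lio never turns on.
Qil: reached.
Nor would need Qil and Xan (Gate 2), but Xan never turns on.
Hal would need Ond, Tor, and Cor (Gate 9), but Tor never turns on.
Reached: Ule and Qil — 2 of the 6.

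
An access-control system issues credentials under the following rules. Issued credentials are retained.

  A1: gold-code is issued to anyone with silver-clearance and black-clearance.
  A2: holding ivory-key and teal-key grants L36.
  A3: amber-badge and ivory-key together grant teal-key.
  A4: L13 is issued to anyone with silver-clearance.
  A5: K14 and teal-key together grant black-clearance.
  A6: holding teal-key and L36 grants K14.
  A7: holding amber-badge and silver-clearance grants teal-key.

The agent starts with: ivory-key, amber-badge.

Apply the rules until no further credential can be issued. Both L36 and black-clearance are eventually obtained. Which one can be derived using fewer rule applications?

L36

L36: Holding amber-badge and ivory-key grants teal-key (A3). Holding ivory-key and teal-key grants L36 (A2). [2 rule applications]
black-clearance: Holding amber-badge and ivory-key grants teal-key (A3). Holding ivory-key and teal-key grants L36 (A2). Holding teal-key and L36 grants K14 (A6). Holding K14 and teal-key grants black-clearance (A5). [4 rule applications]
L36 needs fewer.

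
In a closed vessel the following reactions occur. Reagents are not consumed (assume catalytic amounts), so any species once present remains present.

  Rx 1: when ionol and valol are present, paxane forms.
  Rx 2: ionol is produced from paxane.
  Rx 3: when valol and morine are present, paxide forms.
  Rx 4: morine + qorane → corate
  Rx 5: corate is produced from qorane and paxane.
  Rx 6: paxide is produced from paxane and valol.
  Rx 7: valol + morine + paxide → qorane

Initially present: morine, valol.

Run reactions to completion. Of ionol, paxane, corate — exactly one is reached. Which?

valol and morine present → paxide forms (Rx 3).
valol, morine, and paxide present → qorane forms (Rx 7).
morine and qorane present → corate forms (Rx 4).
paxane would need ionol and valol (Rx 1), but ionol never forms. ionol would need paxane (Rx 2), but paxane never forms.

corate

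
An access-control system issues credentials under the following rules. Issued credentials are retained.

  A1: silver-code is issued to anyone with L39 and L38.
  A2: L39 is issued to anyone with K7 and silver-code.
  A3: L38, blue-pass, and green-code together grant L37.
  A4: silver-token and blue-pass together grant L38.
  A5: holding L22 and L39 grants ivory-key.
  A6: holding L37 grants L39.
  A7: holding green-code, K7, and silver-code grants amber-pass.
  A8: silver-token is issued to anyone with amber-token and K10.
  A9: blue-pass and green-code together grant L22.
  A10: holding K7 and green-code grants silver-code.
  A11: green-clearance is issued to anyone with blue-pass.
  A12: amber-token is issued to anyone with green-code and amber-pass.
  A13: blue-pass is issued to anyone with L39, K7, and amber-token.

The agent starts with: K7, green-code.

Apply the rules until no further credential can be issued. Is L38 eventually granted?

L38 would need silver-token and blue-pass (A4), but silver-token is never granted.

No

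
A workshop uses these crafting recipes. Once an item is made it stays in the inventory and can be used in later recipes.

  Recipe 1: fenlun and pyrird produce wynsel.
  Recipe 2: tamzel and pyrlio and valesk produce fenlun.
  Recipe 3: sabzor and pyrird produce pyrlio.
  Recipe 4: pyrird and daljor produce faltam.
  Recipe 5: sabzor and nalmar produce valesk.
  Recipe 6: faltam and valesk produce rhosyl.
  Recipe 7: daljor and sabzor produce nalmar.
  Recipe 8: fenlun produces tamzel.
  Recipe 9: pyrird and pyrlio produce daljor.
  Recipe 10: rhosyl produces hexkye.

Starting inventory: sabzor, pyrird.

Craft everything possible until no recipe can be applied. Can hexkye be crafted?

Yes

sabzor and pyrird → pyrlio (Recipe 3).
pyrird and pyrlio → daljor (Recipe 9).
daljor and sabzor → nalmar (Recipe 7).
Using Recipe 4, pyrird and daljor make faltam.
Using Recipe 5, sabzor and nalmar make valesk.
Using Recipe 6, faltam and valesk make rhosyl.
Using Recipe 10, rhosyl makes hexkye.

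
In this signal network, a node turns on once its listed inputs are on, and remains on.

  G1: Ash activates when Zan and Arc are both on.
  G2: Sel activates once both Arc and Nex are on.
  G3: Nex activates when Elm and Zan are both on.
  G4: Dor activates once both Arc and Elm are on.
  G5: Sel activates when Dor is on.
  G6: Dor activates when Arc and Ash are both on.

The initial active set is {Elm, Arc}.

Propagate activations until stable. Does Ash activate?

Ash would need Zan and Arc (G1), but Zan never turns on.

No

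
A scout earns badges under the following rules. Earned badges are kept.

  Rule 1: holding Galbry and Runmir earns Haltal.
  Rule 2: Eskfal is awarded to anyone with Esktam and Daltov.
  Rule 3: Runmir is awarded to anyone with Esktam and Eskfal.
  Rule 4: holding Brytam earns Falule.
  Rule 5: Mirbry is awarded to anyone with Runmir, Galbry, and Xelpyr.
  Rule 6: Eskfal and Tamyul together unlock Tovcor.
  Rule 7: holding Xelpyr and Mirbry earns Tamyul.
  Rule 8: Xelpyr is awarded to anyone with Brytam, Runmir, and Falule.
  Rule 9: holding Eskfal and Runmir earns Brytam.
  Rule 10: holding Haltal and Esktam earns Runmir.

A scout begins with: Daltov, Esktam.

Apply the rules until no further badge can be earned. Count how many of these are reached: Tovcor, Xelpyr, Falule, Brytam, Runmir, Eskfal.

5

With Esktam and Daltov, Eskfal is earned (Rule 2).
With Esktam and Eskfal, Runmir is earned (Rule 3).
With Eskfal and Runmir, Brytam is earned (Rule 9).
With Brytam, Falule is earned (Rule 4).
With Brytam, Runmir, and Falule, Xelpyr is earned (Rule 8).
Tovcor would need Eskfal and Tamyul (Rule 6), but Tamyul is never earned.
Xelpyr: reached.
Falule: reached.
Brytam: reached.
Runmir: reached.
Eskfal: reached.
Reached: Xelpyr, Falule, Brytam, Runmir, and Eskfal — 5 of the 6.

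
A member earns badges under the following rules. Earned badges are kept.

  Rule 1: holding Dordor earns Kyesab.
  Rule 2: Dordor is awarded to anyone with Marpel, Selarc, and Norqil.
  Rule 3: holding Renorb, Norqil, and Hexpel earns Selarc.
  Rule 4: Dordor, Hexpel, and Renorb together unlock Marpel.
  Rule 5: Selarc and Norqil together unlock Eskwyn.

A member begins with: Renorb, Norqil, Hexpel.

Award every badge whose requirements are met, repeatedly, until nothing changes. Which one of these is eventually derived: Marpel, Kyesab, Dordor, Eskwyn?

With Renorb, Norqil, and Hexpel, Selarc is earned (Rule 3).
With Selarc and Norqil, Eskwyn is earned (Rule 5).
Kyesab would need Dordor (Rule 1), but Dordor is never earned. Marpel would need Dordor, Hexpel, and Renorb (Rule 4), but Dordor is never earned. Dordor would need Marpel, Selarc, and Norqil (Rule 2), but Marpel is never earned.

Eskwyn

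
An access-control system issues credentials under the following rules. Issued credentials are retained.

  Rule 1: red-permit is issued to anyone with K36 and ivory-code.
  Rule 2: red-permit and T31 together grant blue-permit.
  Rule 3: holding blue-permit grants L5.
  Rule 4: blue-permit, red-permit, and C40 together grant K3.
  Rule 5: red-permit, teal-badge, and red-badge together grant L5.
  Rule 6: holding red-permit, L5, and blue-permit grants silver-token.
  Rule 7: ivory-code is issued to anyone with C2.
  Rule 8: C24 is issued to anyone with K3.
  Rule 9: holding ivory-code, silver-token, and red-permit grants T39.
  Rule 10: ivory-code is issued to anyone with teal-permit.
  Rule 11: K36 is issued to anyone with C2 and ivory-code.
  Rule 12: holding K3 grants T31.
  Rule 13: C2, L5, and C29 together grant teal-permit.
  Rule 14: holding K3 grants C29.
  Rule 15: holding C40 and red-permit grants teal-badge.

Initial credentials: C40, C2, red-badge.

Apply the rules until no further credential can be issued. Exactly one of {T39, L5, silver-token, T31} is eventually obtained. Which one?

Holding C2 grants ivory-code (Rule 7).
Holding C2 and ivory-code grants K36 (Rule 11).
Holding K36 and ivory-code grants red-permit (Rule 1).
Holding C40 and red-permit grants teal-badge (Rule 15).
Holding red-permit, teal-badge, and red-badge grants L5 (Rule 5).
silver-token would need red-permit, L5, and blue-permit (Rule 6), but blue-permit is never granted. T31 would need K3 (Rule 12), but K3 is never granted. T39 would need ivory-code, silver-token, and red-permit (Rule 9), but silver-token is never granted.

L5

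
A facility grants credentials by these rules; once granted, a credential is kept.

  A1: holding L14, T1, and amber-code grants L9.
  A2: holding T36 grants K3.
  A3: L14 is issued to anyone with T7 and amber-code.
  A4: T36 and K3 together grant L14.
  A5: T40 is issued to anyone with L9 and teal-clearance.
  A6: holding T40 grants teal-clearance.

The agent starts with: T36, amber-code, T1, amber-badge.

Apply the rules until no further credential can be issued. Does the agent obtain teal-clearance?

No

teal-clearance would need T40 (A6), but T40 is never granted.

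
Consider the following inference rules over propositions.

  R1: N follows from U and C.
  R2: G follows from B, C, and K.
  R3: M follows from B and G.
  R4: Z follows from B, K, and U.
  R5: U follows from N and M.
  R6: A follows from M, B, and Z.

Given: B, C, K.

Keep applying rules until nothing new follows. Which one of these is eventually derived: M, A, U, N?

M

From B, C, and K, R2 gives G.
B and G hold, so M follows (R3).
A would need M, B, and Z (R6), but Z is never established. U would need N and M (R5), but N is never established. N would need U and C (R1), but U is never established.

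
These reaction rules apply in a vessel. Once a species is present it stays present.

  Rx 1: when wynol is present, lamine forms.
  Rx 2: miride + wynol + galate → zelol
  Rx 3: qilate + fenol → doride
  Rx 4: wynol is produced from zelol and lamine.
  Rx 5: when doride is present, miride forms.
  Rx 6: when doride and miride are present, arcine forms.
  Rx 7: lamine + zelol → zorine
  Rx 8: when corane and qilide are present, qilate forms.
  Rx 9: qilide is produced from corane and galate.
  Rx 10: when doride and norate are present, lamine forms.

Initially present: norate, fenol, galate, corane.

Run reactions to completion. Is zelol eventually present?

No

zelol would need miride, wynol, and galate (Rx 2), but wynol never forms.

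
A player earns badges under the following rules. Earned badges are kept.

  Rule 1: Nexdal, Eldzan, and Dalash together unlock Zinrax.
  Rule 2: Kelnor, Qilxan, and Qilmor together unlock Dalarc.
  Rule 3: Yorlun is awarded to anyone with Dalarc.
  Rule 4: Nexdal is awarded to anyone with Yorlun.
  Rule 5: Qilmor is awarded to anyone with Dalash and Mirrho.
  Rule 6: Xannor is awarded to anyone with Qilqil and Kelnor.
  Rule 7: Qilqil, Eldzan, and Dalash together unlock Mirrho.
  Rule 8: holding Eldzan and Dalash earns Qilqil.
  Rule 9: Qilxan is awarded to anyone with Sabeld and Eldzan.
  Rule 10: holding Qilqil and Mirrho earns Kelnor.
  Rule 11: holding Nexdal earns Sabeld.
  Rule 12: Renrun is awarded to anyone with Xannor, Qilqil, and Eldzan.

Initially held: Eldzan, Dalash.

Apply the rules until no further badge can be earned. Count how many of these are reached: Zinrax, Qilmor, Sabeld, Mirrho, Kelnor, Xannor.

4

With Eldzan and Dalash, Qilqil is earned (Rule 8).
With Qilqil, Eldzan, and Dalash, Mirrho is earned (Rule 7).
With Dalash and Mirrho, Qilmor is earned (Rule 5).
With Qilqil and Mirrho, Kelnor is earned (Rule 10).
With Qilqil and Kelnor, Xannor is earned (Rule 6).
Zinrax would need Nexdal, Eldzan, and Dalash (Rule 1), but Nexdal is never earned.
Qilmor: reached.
Sabeld would need Nexdal (Rule 11), but Nexdal is never earned.
Mirrho: reached.
Kelnor: reached.
Xannor: reached.
Reached: Qilmor, Mirrho, Kelnor, and Xannor — 4 of the 6.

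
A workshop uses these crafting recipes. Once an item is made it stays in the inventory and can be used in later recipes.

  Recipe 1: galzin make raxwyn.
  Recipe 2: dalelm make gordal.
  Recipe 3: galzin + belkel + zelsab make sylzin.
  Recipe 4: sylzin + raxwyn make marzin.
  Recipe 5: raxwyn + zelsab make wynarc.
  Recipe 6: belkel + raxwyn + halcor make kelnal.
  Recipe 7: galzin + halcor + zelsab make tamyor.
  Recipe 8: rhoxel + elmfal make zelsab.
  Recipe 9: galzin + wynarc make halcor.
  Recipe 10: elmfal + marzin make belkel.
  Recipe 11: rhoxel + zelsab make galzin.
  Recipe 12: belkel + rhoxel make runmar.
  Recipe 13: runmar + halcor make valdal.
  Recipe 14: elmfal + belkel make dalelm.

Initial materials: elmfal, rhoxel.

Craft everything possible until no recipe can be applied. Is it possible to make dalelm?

No

dalelm would need elmfal and belkel (Recipe 14), but belkel is never obtained.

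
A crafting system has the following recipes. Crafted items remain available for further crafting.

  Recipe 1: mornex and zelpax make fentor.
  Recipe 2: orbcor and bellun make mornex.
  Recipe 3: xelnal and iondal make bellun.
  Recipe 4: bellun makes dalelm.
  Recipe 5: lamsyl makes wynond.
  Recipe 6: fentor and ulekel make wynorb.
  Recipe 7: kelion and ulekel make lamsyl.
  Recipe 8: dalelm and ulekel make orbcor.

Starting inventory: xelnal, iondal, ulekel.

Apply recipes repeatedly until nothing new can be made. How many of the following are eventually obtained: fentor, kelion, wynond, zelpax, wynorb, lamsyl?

0

fentor would need mornex and zelpax (Recipe 1), but zelpax is never obtained.
No rule produces kelion, and it is not given.
wynond would need lamsyl (Recipe 5), but lamsyl is never obtained.
No rule produces zelpax, and it is not given.
wynorb would need fentor and ulekel (Recipe 6), but fentor is never obtained.
lamsyl would need kelion and ulekel (Recipe 7), but kelion is never obtained.
None of the 6 are reached.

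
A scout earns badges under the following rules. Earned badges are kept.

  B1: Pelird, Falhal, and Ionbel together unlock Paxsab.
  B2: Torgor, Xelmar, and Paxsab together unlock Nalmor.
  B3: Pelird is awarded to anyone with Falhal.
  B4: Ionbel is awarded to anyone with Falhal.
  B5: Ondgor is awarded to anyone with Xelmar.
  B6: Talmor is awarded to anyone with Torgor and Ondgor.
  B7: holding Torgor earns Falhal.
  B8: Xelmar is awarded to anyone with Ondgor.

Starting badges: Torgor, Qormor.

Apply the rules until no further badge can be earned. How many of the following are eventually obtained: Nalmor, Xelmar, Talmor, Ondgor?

0

Nalmor would need Torgor, Xelmar, and Paxsab (B2), but Xelmar is never earned.
Xelmar would need Ondgor (B8), but Ondgor is never earned.
Talmor would need Torgor and Ondgor (B6), but Ondgor is never earned.
Ondgor would need Xelmar (B5), but Xelmar is never earned.
None of the 4 are reached.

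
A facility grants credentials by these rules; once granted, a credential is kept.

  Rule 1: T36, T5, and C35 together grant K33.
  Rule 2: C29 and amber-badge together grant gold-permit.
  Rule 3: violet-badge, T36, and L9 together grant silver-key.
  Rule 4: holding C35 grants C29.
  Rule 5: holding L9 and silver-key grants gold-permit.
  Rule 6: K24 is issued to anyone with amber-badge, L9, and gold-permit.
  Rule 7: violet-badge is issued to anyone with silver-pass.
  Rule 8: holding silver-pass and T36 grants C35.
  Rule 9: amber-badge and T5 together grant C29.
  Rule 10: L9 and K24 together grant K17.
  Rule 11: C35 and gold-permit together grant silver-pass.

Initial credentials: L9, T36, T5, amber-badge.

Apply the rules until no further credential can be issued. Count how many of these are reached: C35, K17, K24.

2

Holding amber-badge and T5 grants C29 (Rule 9).
Holding C29 and amber-badge grants gold-permit (Rule 2).
Holding amber-badge, L9, and gold-permit grants K24 (Rule 6).
Holding L9 and K24 grants K17 (Rule 10).
C35 would need silver-pass and T36 (Rule 8), but silver-pass is never granted.
K17: reached.
K24: reached.
Reached: K17 and K24 — 2 of the 3.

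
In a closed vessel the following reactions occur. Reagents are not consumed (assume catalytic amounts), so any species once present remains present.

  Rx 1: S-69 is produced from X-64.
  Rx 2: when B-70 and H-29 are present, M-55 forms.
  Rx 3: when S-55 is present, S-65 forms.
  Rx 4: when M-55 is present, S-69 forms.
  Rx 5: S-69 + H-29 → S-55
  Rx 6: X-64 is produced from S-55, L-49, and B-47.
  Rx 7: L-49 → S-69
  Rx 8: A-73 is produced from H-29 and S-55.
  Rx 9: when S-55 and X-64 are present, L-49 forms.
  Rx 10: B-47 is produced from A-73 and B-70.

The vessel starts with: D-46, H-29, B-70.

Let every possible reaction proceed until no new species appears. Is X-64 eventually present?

No

X-64 would need S-55, L-49, and B-47 (Rx 6), but L-49 never forms.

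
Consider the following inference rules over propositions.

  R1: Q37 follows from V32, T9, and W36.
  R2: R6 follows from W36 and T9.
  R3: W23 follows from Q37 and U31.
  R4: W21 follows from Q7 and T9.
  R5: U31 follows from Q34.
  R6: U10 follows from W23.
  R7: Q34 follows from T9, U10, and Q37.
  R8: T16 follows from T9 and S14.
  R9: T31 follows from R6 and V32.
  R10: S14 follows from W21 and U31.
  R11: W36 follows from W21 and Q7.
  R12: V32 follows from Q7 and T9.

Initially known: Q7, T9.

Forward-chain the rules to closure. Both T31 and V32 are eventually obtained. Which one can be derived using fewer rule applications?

V32

V32: From Q7 and T9, R12 gives V32. [1 rule application]
T31: Q7 and T9 hold, so V32 follows (R12). Q7 and T9 hold, so W21 follows (R4). From W21 and Q7, R11 gives W36. From W36 and T9, R2 gives R6. From R6 and V32, R9 gives T31. [5 rule applications]
V32 needs fewer.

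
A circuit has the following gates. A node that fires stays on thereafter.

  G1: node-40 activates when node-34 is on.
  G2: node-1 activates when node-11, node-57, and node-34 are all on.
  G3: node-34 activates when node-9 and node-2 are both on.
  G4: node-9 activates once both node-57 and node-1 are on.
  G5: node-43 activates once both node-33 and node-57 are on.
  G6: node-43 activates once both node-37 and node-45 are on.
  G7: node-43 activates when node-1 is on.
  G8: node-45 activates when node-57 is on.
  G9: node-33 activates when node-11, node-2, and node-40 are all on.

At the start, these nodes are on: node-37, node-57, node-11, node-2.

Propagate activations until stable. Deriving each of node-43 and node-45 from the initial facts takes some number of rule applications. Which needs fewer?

node-45

node-45: node-57 is on, so node-45 activates (G8). [1 rule application]
node-43: G8: node-57 on → node-45 on. G6: node-37 and node-45 on → node-43 on. [2 rule applications]
node-45 needs fewer.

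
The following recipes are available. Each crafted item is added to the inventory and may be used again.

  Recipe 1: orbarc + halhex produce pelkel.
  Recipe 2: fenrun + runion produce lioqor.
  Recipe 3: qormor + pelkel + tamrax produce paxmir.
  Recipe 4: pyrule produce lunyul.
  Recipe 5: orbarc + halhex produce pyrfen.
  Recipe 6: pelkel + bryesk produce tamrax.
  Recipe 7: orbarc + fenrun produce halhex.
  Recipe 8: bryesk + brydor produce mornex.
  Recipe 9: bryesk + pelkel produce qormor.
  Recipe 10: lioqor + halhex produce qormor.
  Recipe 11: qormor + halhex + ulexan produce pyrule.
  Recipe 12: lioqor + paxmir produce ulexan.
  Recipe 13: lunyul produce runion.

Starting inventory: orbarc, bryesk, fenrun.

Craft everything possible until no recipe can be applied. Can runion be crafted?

runion would need lunyul (Recipe 13), but lunyul is never obtained.

No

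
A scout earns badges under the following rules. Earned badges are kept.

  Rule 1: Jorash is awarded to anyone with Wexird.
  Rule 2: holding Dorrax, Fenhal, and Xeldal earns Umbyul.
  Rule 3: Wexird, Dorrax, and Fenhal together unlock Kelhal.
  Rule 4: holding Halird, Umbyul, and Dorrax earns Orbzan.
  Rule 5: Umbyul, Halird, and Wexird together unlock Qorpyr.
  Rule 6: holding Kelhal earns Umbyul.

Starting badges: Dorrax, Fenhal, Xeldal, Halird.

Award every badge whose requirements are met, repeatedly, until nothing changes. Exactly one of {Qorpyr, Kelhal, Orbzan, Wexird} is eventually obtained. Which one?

With Dorrax, Fenhal, and Xeldal, Umbyul is earned (Rule 2).
With Halird, Umbyul, and Dorrax, Orbzan is earned (Rule 4).
Kelhal would need Wexird, Dorrax, and Fenhal (Rule 3), but Wexird is never earned. No rule produces Wexird, and it is not given. Qorpyr would need Umbyul, Halird, and Wexird (Rule 5), but Wexird is never earned.

Orbzan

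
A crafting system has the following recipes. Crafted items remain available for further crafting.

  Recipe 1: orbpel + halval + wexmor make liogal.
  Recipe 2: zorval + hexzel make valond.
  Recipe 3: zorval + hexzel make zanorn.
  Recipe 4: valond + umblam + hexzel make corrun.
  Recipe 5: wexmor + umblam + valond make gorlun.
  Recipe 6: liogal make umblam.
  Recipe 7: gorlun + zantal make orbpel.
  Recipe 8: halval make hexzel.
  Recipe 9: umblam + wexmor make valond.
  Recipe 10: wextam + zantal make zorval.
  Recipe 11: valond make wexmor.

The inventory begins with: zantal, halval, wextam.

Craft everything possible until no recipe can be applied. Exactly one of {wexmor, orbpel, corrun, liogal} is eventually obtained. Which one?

wexmor

halval → hexzel (Recipe 8).
Using Recipe 10, wextam and zantal make zorval.
zorval + hexzel → valond (Recipe 2).
valond → wexmor (Recipe 11).
corrun would need valond, umblam, and hexzel (Recipe 4), but umblam is never obtained. orbpel would need gorlun and zantal (Recipe 7), but gorlun is never obtained. liogal would need orbpel, halval, and wexmor (Recipe 1), but orbpel is never obtained.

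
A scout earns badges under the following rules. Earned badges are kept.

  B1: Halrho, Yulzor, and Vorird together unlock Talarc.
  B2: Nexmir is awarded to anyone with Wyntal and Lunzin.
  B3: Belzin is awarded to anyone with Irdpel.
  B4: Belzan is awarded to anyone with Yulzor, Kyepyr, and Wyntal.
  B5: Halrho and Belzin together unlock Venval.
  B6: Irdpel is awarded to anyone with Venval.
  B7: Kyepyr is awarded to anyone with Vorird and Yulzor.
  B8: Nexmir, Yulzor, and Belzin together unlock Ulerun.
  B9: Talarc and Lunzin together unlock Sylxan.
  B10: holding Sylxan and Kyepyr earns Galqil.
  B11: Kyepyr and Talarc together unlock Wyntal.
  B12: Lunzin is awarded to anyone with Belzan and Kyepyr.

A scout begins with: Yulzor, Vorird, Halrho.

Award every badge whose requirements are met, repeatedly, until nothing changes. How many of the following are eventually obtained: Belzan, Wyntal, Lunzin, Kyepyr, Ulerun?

4

With Vorird and Yulzor, Kyepyr is earned (B7).
With Halrho, Yulzor, and Vorird, Talarc is earned (B1).
With Kyepyr and Talarc, Wyntal is earned (B11).
With Yulzor, Kyepyr, and Wyntal, Belzan is earned (B4).
With Belzan and Kyepyr, Lunzin is earned (B12).
Belzan: reached.
Wyntal: reached.
Lunzin: reached.
Kyepyr: reached.
Ulerun would need Nexmir, Yulzor, and Belzin (B8), but Belzin is never earned.
Reached: Belzan, Wyntal, Lunzin, and Kyepyr — 4 of the 5.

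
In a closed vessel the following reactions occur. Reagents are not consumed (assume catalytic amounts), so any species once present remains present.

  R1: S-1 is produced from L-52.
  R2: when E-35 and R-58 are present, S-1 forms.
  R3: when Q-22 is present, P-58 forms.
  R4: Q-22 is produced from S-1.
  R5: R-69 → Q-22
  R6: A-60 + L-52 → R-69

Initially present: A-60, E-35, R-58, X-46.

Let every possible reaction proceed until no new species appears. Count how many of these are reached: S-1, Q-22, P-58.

3

E-35 and R-58 present → S-1 forms (R2).
S-1 present → Q-22 forms (R4).
Q-22 present → P-58 forms (R3).
S-1: reached.
Q-22: reached.
P-58: reached.
All 3 are reached.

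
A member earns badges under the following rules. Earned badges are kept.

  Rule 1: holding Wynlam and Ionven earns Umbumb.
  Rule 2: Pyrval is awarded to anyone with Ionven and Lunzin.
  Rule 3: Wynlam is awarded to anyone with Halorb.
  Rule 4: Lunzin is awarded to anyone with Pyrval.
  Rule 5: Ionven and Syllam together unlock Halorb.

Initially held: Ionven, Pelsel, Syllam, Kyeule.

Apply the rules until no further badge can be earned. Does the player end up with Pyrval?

No

Pyrval would need Ionven and Lunzin (Rule 2), but Lunzin is never earned.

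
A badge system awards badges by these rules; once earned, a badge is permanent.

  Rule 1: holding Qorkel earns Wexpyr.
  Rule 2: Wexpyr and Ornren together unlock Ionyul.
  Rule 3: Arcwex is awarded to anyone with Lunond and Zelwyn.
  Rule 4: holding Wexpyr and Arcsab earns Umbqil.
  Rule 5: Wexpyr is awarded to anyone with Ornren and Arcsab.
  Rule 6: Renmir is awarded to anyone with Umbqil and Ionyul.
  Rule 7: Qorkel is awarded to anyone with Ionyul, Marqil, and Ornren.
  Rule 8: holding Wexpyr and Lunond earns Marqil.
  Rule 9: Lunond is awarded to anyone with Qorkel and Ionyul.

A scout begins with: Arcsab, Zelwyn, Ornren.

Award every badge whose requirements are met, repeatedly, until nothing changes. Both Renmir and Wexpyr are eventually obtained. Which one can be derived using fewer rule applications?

Wexpyr: With Ornren and Arcsab, Wexpyr is earned (Rule 5). [1 rule application]
Renmir: With Ornren and Arcsab, Wexpyr is earned (Rule 5). With Wexpyr and Ornren, Ionyul is earned (Rule 2). With Wexpyr and Arcsab, Umbqil is earned (Rule 4). With Umbqil and Ionyul, Renmir is earned (Rule 6). [4 rule applications]
Wexpyr needs fewer.

Wexpyr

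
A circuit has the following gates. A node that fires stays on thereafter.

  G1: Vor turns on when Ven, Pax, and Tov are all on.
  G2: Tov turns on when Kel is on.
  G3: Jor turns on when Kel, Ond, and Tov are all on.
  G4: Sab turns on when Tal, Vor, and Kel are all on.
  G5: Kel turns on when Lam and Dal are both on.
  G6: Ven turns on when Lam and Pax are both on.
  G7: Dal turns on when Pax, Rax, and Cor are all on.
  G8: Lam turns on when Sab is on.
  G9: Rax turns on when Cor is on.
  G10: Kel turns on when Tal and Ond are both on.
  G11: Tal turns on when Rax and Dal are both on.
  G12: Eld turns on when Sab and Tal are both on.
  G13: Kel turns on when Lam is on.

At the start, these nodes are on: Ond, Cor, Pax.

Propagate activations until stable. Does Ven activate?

No

Ven would need Lam and Pax (G6), but Lam never turns on.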